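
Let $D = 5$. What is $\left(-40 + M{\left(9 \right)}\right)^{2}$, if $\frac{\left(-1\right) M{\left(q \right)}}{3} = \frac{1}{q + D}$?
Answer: $\frac{316969}{196} \approx 1617.2$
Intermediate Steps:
$M{\left(q \right)} = - \frac{3}{5 + q}$ ($M{\left(q \right)} = - \frac{3}{q + 5} = - \frac{3}{5 + q}$)
$\left(-40 + M{\left(9 \right)}\right)^{2} = \left(-40 - \frac{3}{5 + 9}\right)^{2} = \left(-40 - \frac{3}{14}\right)^{2} = \left(- \frac{563}{14}\right)^{2} = \frac{316969}{196}$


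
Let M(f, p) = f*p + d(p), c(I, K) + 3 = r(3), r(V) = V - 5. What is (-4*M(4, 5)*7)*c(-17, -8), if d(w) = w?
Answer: 3500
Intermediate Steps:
r(V) = -5 + V
c(I, K) = -5 (c(I, K) = -3 + (-5 + 3) = -3 - 2 = -5)
M(f, p) = p + f*p (M(f, p) = f*p + p = p + f*p)
(-4*M(4, 5)*7)*c(-17, -8) = (-20*(1 + 4)*7)*(-5) = (-20*5*7)*(-5) = (-4*25*7)*(-5) = -100*7*(-5) = -700*(-5) = 3500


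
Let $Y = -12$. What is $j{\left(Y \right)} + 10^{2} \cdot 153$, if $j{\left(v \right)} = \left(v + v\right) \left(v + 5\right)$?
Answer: $15468$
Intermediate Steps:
$j{\left(v \right)} = 2 v \left(5 + v\right)$
$j{\left(Y \right)} + 10^{2} \cdot 153 = 2 \left(-12\right) \left(5 - 12\right) + 10^{2} \cdot 153 = 2 \left(-12\right) \left(-7\right) + 100 \cdot 153 = 168 + 15300 = 15468$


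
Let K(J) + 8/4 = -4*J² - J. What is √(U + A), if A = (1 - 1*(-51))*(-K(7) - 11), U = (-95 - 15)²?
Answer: 86*√3 ≈ 148.96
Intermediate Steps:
K(J) = -2 - J - 4*J² (K(J) = -2 + (-4*J² - J) = -2 + (-J - 4*J²) = -2 - J - 4*J²)
U = 12100 (U = (-110)² = 12100)
A = 10088 (A = (1 - 1*(-51))*(-(-2 - 1*7 - 4*7²) - 11) = (1 + 51)*(-(-2 - 7 - 4*49) - 11) = 52*(-(-2 - 7 - 196) - 11) = 52*(-1*(-205) - 11) = 52*(205 - 11) = 52*194 = 10088)
√(U + A) = √(12100 + 10088) = √22188 = 86*√3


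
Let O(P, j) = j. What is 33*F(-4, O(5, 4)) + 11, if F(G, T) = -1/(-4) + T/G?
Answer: -55/4 ≈ -13.750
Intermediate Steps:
F(G, T) = ¼ + T/G (F(G, T) = -1*(-¼) + T/G = ¼ + T/G)
33*F(-4, O(5, 4)) + 11 = 33*((4 + (¼)*(-4))/(-4)) + 11 = 33*(-(4 - 1)/4) + 11 = 33*(-¼*3) + 11 = 33*(-¾) + 11 = -99/4 + 11 = -55/4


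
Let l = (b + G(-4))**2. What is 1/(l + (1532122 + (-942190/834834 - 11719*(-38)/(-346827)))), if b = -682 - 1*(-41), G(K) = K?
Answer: 1237363127/2410562278532602 ≈ 5.1331e-7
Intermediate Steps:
b = -641 (b = -682 + 41 = -641)
l = 416025 (l = (-641 - 4)**2 = (-645)**2 = 416025)
1/(l + (1532122 + (-942190/834834 - 11719*(-38)/(-346827)))) = 1/(416025 + (1532122 + (-942190/834834 - 11719*(-38)/(-346827)))) = 1/(416025 + (1532122 + (-942190*1/834834 + 445322*(-1/346827)))) = 1/(416025 + (1532122 + (-471095/417417 - 445322/346827))) = 1/(416025 + (1532122 - 2985243067/1237363127)) = 1/(416025 + 1895788283622427/1237363127) = 1/(2410562278532602/1237363127) = 1237363127/2410562278532602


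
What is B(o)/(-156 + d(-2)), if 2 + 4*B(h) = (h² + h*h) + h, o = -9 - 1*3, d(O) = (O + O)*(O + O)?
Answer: -137/280 ≈ -0.48929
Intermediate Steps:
d(O) = 4*O² (d(O) = (2*O)*(2*O) = 4*O²)
o = -12 (o = -9 - 3 = -12)
B(h) = -½ + h²/2 + h/4 (B(h) = -½ + ((h² + h*h) + h)/4 = -½ + ((h² + h²) + h)/4 = -½ + (2*h² + h)/4 = -½ + (h + 2*h²)/4 = -½ + (h²/2 + h/4) = -½ + h²/2 + h/4)
B(o)/(-156 + d(-2)) = (-½ + (½)*(-12)² + (¼)*(-12))/(-156 + 4*(-2)²) = (-½ + (½)*144 - 3)/(-156 + 4*4) = (-½ + 72 - 3)/(-156 + 16) = (137/2)/(-140) = -1/140*137/2 = -137/280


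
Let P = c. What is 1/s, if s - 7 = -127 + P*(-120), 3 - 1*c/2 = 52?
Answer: 1/11640 ≈ 8.5911e-5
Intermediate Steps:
c = -98 (c = 6 - 2*52 = 6 - 104 = -98)
P = -98
s = 11640 (s = 7 + (-127 - 98*(-120)) = 7 + (-127 + 11760) = 7 + 11633 = 11640)
1/s = 1/11640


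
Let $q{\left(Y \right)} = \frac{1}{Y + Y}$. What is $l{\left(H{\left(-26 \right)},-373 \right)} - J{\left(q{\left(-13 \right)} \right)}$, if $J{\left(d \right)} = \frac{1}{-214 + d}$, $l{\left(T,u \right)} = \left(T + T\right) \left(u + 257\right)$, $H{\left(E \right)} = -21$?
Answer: $\frac{27112706}{5565} \approx 4872.0$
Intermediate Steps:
$q{\left(Y \right)} = \frac{1}{2 Y}$
$l{\left(T,u \right)} = 2 T \left(257 + u\right)$
$l{\left(H{\left(-26 \right)},-373 \right)} - J{\left(q{\left(-13 \right)} \right)} = 2 \left(-21\right) \left(257 - 373\right) - \frac{1}{-214 + \frac{1}{2 \left(-13\right)}} = 2 \left(-21\right) \left(-116\right) - \frac{1}{-214 + \frac{1}{2} \left(- \frac{1}{13}\right)} = 4872 - \frac{1}{-214 - \frac{1}{26}} = 4872 - \frac{1}{- \frac{5565}{26}} = 4872 - - \frac{26}{5565} = 4872 + \frac{26}{5565} = \frac{27112706}{5565}$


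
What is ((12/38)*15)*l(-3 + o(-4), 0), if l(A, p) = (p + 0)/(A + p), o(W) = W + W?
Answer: 0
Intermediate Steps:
o(W) = 2*W
l(A, p) = p/(A + p)
((12/38)*15)*l(-3 + o(-4), 0) = ((12/38)*15)*(0/((-3 + 2*(-4)) + 0)) = ((12*(1/38))*15)*(0/((-3 - 8) + 0)) = ((6/19)*15)*(0/(-11 + 0)) = 90*(0/(-11))/19 = 90*(0*(-1/11))/19 = (90/19)*0 = 0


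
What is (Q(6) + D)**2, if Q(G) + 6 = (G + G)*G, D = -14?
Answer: 2704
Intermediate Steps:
Q(G) = -6 + 2*G**2 (Q(G) = -6 + (G + G)*G = -6 + (2*G)*G = -6 + 2*G**2)
(Q(6) + D)**2 = ((-6 + 2*6**2) - 14)**2 = ((-6 + 2*36) - 14)**2 = ((-6 + 72) - 14)**2 = (66 - 14)**2 = 52**2 = 2704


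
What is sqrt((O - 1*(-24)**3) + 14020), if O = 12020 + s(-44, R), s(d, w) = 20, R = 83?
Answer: 26*sqrt(59) ≈ 199.71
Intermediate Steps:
O = 12040 (O = 12020 + 20 = 12040)
sqrt((O - 1*(-24)**3) + 14020) = sqrt((12040 - 1*(-24)**3) + 14020) = sqrt((12040 - 1*(-13824)) + 14020) = sqrt((12040 + 13824) + 14020) = sqrt(25864 + 14020) = sqrt(39884) = 26*sqrt(59)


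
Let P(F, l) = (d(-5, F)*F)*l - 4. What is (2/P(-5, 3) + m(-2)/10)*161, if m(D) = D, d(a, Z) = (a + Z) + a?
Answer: -33971/1105 ≈ -30.743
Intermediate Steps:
d(a, Z) = Z + 2*a (d(a, Z) = (Z + a) + a = Z + 2*a)
P(F, l) = -4 + F*l*(-10 + F) (P(F, l) = ((F + 2*(-5))*F)*l - 4 = ((F - 10)*F)*l - 4 = ((-10 + F)*F)*l - 4 = (F*(-10 + F))*l - 4 = F*l*(-10 + F) - 4 = -4 + F*l*(-10 + F))
(2/P(-5, 3) + m(-2)/10)*161 = (2/(-4 - 5*3*(-10 - 5)) - 2/10)*161 = (2/(-4 - 5*3*(-15)) - 2*1/10)*161 = (2/(-4 + 225) - 1/5)*161 = (2/221 - 1/5)*161 = -211/1105*161 = -33971/1105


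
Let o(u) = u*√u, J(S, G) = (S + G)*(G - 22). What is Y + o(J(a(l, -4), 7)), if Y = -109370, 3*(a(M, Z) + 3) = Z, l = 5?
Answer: -109370 - 80*I*√10 ≈ -1.0937e+5 - 252.98*I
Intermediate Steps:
a(M, Z) = -3 + Z/3
J(S, G) = (-22 + G)*(G + S) (J(S, G) = (G + S)*(-22 + G) = (-22 + G)*(G + S))
o(u) = u^(3/2)
Y + o(J(a(l, -4), 7)) = -109370 + (7² - 22*7 - 22*(-3 + (⅓)*(-4)) + 7*(-3 + (⅓)*(-4)))^(3/2) = -109370 + (49 - 154 - 22*(-3 - 4/3) + 7*(-3 - 4/3))^(3/2) = -109370 + (49 - 154 - 22*(-13/3) + 7*(-13/3))^(3/2) = -109370 + (49 - 154 + 286/3 - 91/3)^(3/2) = -109370 + (-40)^(3/2) = -109370 - 80*I*√10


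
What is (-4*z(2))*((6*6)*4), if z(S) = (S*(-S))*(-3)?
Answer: -6912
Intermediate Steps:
z(S) = 3*S² (z(S) = -S²*(-3) = 3*S²)
(-4*z(2))*((6*6)*4) = (-12*2²)*((6*6)*4) = (-12*4)*(36*4) = -4*12*144 = -48*144 = -6912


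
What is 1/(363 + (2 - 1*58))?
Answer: 1/307 ≈ 0.0032573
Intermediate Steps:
1/(363 + (2 - 1*58)) = 1/(363 + (2 - 58)) = 1/(363 - 56) = 1/307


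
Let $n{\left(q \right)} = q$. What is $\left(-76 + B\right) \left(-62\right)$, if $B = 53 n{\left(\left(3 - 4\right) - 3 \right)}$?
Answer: $17856$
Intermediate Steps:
$B = -212$ ($B = 53 \left(\left(3 - 4\right) - 3\right) = 53 \left(-1 - 3\right) = 53 \left(-4\right) = -212$)
$\left(-76 + B\right) \left(-62\right) = \left(-76 - 212\right) \left(-62\right) = \left(-288\right) \left(-62\right) = 17856$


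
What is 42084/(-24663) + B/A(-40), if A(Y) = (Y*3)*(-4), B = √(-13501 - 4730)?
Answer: -14028/8221 + I*√18231/480 ≈ -1.7064 + 0.2813*I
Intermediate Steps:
B = I*√18231 (B = √(-18231) = I*√18231 ≈ 135.02*I)
A(Y) = -12*Y (A(Y) = (3*Y)*(-4) = -12*Y)
42084/(-24663) + B/A(-40) = 42084/(-24663) + (I*√18231)/((-12*(-40))) = 42084*(-1/24663) + (I*√18231)/480 = -14028/8221 + (I*√18231)*(1/480) = -14028/8221 + I*√18231/480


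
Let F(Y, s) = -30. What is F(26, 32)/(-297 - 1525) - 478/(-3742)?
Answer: 245794/1704481 ≈ 0.14420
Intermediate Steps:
F(26, 32)/(-297 - 1525) - 478/(-3742) = -30/(-297 - 1525) - 478/(-3742) = -30/(-1822) - 478*(-1/3742) = -30*(-1/1822) + 239/1871 = 15/911 + 239/1871 = 245794/1704481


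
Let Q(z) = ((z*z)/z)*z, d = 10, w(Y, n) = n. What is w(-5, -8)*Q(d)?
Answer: -800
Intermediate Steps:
Q(z) = z² (Q(z) = (z²/z)*z = z*z = z²)
w(-5, -8)*Q(d) = -8*10² = -8*100 = -800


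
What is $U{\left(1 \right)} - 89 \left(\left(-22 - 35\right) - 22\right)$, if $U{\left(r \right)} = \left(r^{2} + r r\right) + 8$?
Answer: $7041$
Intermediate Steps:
$U{\left(r \right)} = 8 + 2 r^{2}$ ($U{\left(r \right)} = \left(r^{2} + r^{2}\right) + 8 = 2 r^{2} + 8 = 8 + 2 r^{2}$)
$U{\left(1 \right)} - 89 \left(\left(-22 - 35\right) - 22\right) = \left(8 + 2 \cdot 1^{2}\right) - 89 \left(\left(-22 - 35\right) - 22\right) = \left(8 + 2 \cdot 1\right) - 89 \left(\left(-22 - 35\right) - 22\right) = \left(8 + 2\right) - 89 \left(-57 - 22\right) = 10 - -7031 = 10 + 7031 = 7041$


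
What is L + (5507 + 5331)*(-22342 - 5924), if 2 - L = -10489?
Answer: -306336417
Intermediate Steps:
L = 10491 (L = 2 - 1*(-10489) = 2 + 10489 = 10491)
L + (5507 + 5331)*(-22342 - 5924) = 10491 + (5507 + 5331)*(-22342 - 5924) = 10491 + 10838*(-28266) = 10491 - 306346908 = -306336417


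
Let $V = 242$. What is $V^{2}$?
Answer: $58564$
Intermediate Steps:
$V^{2} = 242^{2} = 58564$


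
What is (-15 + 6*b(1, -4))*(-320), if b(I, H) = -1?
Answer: 6720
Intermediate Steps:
(-15 + 6*b(1, -4))*(-320) = (-15 + 6*(-1))*(-320) = (-15 - 6)*(-320) = -21*(-320) = 6720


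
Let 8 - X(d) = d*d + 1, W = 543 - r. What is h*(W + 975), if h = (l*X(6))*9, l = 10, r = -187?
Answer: -4450050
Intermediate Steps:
W = 730 (W = 543 - 1*(-187) = 543 + 187 = 730)
X(d) = 7 - d**2 (X(d) = 8 - (d*d + 1) = 8 - (d**2 + 1) = 8 - (1 + d**2) = 8 + (-1 - d**2) = 7 - d**2)
h = -2610 (h = (10*(7 - 1*6**2))*9 = (10*(7 - 1*36))*9 = (10*(7 - 36))*9 = (10*(-29))*9 = -290*9 = -2610)
h*(W + 975) = -2610*(730 + 975) = -2610*1705 = -4450050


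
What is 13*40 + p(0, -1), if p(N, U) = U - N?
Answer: 519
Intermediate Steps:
13*40 + p(0, -1) = 13*40 + (-1 - 1*0) = 520 + (-1 + 0) = 520 - 1 = 519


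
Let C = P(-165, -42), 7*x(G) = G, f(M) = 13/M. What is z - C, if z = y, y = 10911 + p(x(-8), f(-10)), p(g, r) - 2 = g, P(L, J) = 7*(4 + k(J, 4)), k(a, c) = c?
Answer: 75991/7 ≈ 10856.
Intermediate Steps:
x(G) = G/7
P(L, J) = 56 (P(L, J) = 7*(4 + 4) = 7*8 = 56)
p(g, r) = 2 + g
y = 76383/7 (y = 10911 + (2 + (1/7)*(-8)) = 10911 + (2 - 8/7) = 10911 + 6/7 = 76383/7 ≈ 10912.)
C = 56
z = 76383/7 ≈ 10912.
z - C = 76383/7 - 1*56 = 76383/7 - 56 = 75991/7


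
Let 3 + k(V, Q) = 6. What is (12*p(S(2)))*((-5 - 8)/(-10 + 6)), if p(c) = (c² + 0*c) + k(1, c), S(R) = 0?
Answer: 117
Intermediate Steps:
k(V, Q) = 3 (k(V, Q) = -3 + 6 = 3)
p(c) = 3 + c² (p(c) = (c² + 0*c) + 3 = (c² + 0) + 3 = c² + 3 = 3 + c²)
(12*p(S(2)))*((-5 - 8)/(-10 + 6)) = (12*(3 + 0²))*((-5 - 8)/(-10 + 6)) = (12*(3 + 0))*(-13/(-4)) = (12*3)*(-13*(-¼)) = 36*(13/4) = 117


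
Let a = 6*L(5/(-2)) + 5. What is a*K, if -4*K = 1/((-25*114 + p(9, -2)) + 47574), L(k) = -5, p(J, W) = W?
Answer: 25/178888 ≈ 0.00013975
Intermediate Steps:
a = -25 (a = 6*(-5) + 5 = -30 + 5 = -25)
K = -1/178888 (K = -1/(4*((-25*114 - 2) + 47574)) = -1/(4*((-2850 - 2) + 47574)) = -1/(4*(-2852 + 47574)) = -1/4/44722 = -1/4*1/44722 = -1/178888 ≈ -5.5901e-6)
a*K = -25*(-1/178888) = 25/178888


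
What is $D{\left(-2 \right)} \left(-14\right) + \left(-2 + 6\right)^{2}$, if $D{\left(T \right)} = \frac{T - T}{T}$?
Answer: $16$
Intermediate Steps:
$D{\left(T \right)} = 0$ ($D{\left(T \right)} = \frac{0}{T} = 0$)
$D{\left(-2 \right)} \left(-14\right) + \left(-2 + 6\right)^{2} = 0 \left(-14\right) + \left(-2 + 6\right)^{2} = 0 + 4^{2} = 0 + 16 = 16$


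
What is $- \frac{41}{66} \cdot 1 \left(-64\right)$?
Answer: $\frac{1312}{33} \approx 39.758$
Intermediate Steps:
$- \frac{41}{66} \cdot 1 \left(-64\right) = \left(-41\right) \frac{1}{66} \cdot 1 \left(-64\right) = \left(- \frac{41}{66}\right) 1 \left(-64\right) = \left(- \frac{41}{66}\right) \left(-64\right) = \frac{1312}{33}$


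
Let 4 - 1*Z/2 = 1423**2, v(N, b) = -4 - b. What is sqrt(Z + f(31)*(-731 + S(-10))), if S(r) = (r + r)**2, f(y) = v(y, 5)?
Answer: I*sqrt(4046871) ≈ 2011.7*I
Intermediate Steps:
f(y) = -9 (f(y) = -4 - 1*5 = -4 - 5 = -9)
S(r) = 4*r**2 (S(r) = (2*r)**2 = 4*r**2)
Z = -4049850 (Z = 8 - 2*1423**2 = 8 - 2*2024929 = 8 - 4049858 = -4049850)
sqrt(Z + f(31)*(-731 + S(-10))) = sqrt(-4049850 - 9*(-731 + 4*(-10)**2)) = sqrt(-4049850 - 9*(-731 + 4*100)) = sqrt(-4049850 - 9*(-731 + 400)) = sqrt(-4049850 - 9*(-331)) = sqrt(-4049850 + 2979) = sqrt(-4046871) = I*sqrt(4046871)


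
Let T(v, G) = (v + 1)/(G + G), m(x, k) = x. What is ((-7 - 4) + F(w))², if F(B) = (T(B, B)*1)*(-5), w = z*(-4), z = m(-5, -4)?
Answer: 11881/64 ≈ 185.64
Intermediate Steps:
z = -5
T(v, G) = (1 + v)/(2*G) (T(v, G) = (1 + v)/((2*G)) = (1 + v)*(1/(2*G)) = (1 + v)/(2*G))
w = 20 (w = -5*(-4) = 20)
F(B) = -5*(1 + B)/(2*B) (F(B) = (((1 + B)/(2*B))*1)*(-5) = ((1 + B)/(2*B))*(-5) = -5*(1 + B)/(2*B))
((-7 - 4) + F(w))² = ((-7 - 4) + (5/2)*(-1 - 1*20)/20)² = (-11 + (5/2)*(1/20)*(-1 - 20))² = (-11 + (5/2)*(1/20)*(-21))² = (-11 - 21/8)² = (-109/8)² = 11881/64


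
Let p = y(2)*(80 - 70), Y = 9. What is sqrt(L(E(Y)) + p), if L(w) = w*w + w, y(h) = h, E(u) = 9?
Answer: sqrt(110) ≈ 10.488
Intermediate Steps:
L(w) = w + w**2 (L(w) = w**2 + w = w + w**2)
p = 20 (p = 2*(80 - 70) = 2*10 = 20)
sqrt(L(E(Y)) + p) = sqrt(9*(1 + 9) + 20) = sqrt(9*10 + 20) = sqrt(90 + 20) = sqrt(110)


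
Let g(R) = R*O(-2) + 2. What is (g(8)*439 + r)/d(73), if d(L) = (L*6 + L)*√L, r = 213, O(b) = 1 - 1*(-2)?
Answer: 1661*√73/5329 ≈ 2.6631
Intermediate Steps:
O(b) = 3 (O(b) = 1 + 2 = 3)
g(R) = 2 + 3*R (g(R) = R*3 + 2 = 3*R + 2 = 2 + 3*R)
d(L) = 7*L^(3/2) (d(L) = (6*L + L)*√L = (7*L)*√L = 7*L^(3/2))
(g(8)*439 + r)/d(73) = ((2 + 3*8)*439 + 213)/((7*73^(3/2))) = ((2 + 24)*439 + 213)/((7*(73*√73))) = (26*439 + 213)/((511*√73)) = (11414 + 213)*(√73/37303) = 11627*(√73/37303) = 1661*√73/5329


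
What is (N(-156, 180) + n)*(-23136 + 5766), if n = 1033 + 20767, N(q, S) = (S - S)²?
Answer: -378666000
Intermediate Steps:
N(q, S) = 0 (N(q, S) = 0² = 0)
n = 21800
(N(-156, 180) + n)*(-23136 + 5766) = (0 + 21800)*(-23136 + 5766) = 21800*(-17370) = -378666000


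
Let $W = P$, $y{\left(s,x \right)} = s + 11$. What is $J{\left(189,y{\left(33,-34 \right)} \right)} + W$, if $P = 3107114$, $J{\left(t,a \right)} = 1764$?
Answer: $3108878$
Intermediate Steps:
$y{\left(s,x \right)} = 11 + s$
$W = 3107114$
$J{\left(189,y{\left(33,-34 \right)} \right)} + W = 1764 + 3107114 = 3108878$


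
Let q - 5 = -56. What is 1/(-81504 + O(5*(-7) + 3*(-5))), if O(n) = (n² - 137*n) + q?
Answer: -1/72205 ≈ -1.3849e-5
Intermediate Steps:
q = -51 (q = 5 - 56 = -51)
O(n) = -51 + n² - 137*n (O(n) = (n² - 137*n) - 51 = -51 + n² - 137*n)
1/(-81504 + O(5*(-7) + 3*(-5))) = 1/(-81504 + (-51 + (5*(-7) + 3*(-5))² - 137*(5*(-7) + 3*(-5)))) = 1/(-81504 + (-51 + (-35 - 15)² - 137*(-35 - 15))) = 1/(-81504 + (-51 + (-50)² - 137*(-50))) = 1/(-81504 + (-51 + 2500 + 6850)) = 1/(-81504 + 9299) = 1/(-72205) = -1/72205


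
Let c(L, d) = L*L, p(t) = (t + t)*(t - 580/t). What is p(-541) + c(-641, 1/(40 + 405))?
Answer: 995083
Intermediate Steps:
p(t) = 2*t*(t - 580/t) (p(t) = (2*t)*(t - 580/t) = 2*t*(t - 580/t))
c(L, d) = L²
p(-541) + c(-641, 1/(40 + 405)) = (-1160 + 2*(-541)²) + (-641)² = (-1160 + 2*292681) + 410881 = (-1160 + 585362) + 410881 = 584202 + 410881 = 995083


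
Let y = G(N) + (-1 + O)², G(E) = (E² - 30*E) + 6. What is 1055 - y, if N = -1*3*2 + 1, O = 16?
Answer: 649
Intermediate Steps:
N = -5 (N = -3*2 + 1 = -6 + 1 = -5)
G(E) = 6 + E² - 30*E
y = 406 (y = (6 + (-5)² - 30*(-5)) + (-1 + 16)² = (6 + 25 + 150) + 15² = 181 + 225 = 406)
1055 - y = 1055 - 1*406 = 1055 - 406 = 649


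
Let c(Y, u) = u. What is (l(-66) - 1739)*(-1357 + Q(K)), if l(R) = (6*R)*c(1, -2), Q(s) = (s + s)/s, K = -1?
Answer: 1283185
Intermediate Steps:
Q(s) = 2 (Q(s) = (2*s)/s = 2)
l(R) = -12*R (l(R) = (6*R)*(-2) = -12*R)
(l(-66) - 1739)*(-1357 + Q(K)) = (-12*(-66) - 1739)*(-1357 + 2) = (792 - 1739)*(-1355) = -947*(-1355) = 1283185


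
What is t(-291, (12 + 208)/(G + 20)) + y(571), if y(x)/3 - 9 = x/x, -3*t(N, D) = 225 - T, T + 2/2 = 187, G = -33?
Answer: 17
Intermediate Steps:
T = 186 (T = -1 + 187 = 186)
t(N, D) = -13 (t(N, D) = -(225 - 1*186)/3 = -(225 - 186)/3 = -⅓*39 = -13)
y(x) = 30 (y(x) = 27 + 3*(x/x) = 27 + 3*1 = 27 + 3 = 30)
t(-291, (12 + 208)/(G + 20)) + y(571) = -13 + 30 = 17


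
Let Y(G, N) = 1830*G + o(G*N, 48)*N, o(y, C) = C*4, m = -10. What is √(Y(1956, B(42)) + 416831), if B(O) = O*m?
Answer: √3915671 ≈ 1978.8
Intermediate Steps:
o(y, C) = 4*C
B(O) = -10*O (B(O) = O*(-10) = -10*O)
Y(G, N) = 192*N + 1830*G (Y(G, N) = 1830*G + (4*48)*N = 1830*G + 192*N = 192*N + 1830*G)
√(Y(1956, B(42)) + 416831) = √((192*(-10*42) + 1830*1956) + 416831) = √((192*(-420) + 3579480) + 416831) = √((-80640 + 3579480) + 416831) = √(3498840 + 416831) = √3915671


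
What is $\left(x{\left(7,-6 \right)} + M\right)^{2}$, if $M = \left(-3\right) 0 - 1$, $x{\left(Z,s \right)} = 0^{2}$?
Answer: $1$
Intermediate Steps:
$x{\left(Z,s \right)} = 0$
$M = -1$ ($M = 0 - 1 = -1$)
$\left(x{\left(7,-6 \right)} + M\right)^{2} = \left(0 - 1\right)^{2} = \left(-1\right)^{2} = 1$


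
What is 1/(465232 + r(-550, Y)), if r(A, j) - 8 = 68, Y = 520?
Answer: 1/465308 ≈ 2.1491e-6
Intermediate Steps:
r(A, j) = 76 (r(A, j) = 8 + 68 = 76)
1/(465232 + r(-550, Y)) = 1/(465232 + 76) = 1/465308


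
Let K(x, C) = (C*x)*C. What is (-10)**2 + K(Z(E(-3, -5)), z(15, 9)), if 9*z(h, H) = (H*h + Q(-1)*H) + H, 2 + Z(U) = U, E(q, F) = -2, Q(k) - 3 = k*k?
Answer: -1500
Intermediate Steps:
Q(k) = 3 + k**2 (Q(k) = 3 + k*k = 3 + k**2)
Z(U) = -2 + U
z(h, H) = 5*H/9 + H*h/9 (z(h, H) = ((H*h + (3 + (-1)**2)*H) + H)/9 = ((H*h + (3 + 1)*H) + H)/9 = ((H*h + 4*H) + H)/9 = ((4*H + H*h) + H)/9 = (5*H + H*h)/9 = 5*H/9 + H*h/9)
K(x, C) = x*C**2
(-10)**2 + K(Z(E(-3, -5)), z(15, 9)) = (-10)**2 + (-2 - 2)*((1/9)*9*(5 + 15))**2 = 100 - 4*((1/9)*9*20)**2 = 100 - 4*20**2 = 100 - 4*400 = 100 - 1600 = -1500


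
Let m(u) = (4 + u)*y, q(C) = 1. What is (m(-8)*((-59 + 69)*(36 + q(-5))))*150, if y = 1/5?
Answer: -44400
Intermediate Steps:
y = ⅕ ≈ 0.20000
m(u) = ⅘ + u/5 (m(u) = (4 + u)*(⅕) = ⅘ + u/5)
(m(-8)*((-59 + 69)*(36 + q(-5))))*150 = ((⅘ + (⅕)*(-8))*((-59 + 69)*(36 + 1)))*150 = ((⅘ - 8/5)*(10*37))*150 = -⅘*370*150 = -296*150 = -44400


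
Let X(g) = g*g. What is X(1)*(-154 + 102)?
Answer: -52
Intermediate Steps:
X(g) = g²
X(1)*(-154 + 102) = 1²*(-154 + 102) = 1*(-52) = -52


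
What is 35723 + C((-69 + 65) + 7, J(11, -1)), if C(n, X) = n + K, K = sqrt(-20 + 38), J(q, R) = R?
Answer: 35726 + 3*sqrt(2) ≈ 35730.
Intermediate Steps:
K = 3*sqrt(2) (K = sqrt(18) = 3*sqrt(2) ≈ 4.2426)
C(n, X) = n + 3*sqrt(2)
35723 + C((-69 + 65) + 7, J(11, -1)) = 35723 + (((-69 + 65) + 7) + 3*sqrt(2)) = 35723 + ((-4 + 7) + 3*sqrt(2)) = 35723 + (3 + 3*sqrt(2)) = 35726 + 3*sqrt(2)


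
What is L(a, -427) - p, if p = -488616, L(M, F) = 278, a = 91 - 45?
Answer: 488894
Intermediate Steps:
a = 46
L(a, -427) - p = 278 - 1*(-488616) = 278 + 488616 = 488894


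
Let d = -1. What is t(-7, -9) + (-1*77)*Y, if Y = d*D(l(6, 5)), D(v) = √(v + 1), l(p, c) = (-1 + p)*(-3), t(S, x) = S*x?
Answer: 63 + 77*I*√14 ≈ 63.0 + 288.11*I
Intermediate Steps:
l(p, c) = 3 - 3*p
D(v) = √(1 + v)
Y = -I*√14 (Y = -√(1 + (3 - 3*6)) = -√(1 + (3 - 18)) = -√(1 - 15) = -√(-14) = -I*√14 ≈ -3.7417*I)
t(-7, -9) + (-1*77)*Y = -7*(-9) + (-1*77)*(-I*√14) = 63 - (-77)*I*√14 = 63 + 77*I*√14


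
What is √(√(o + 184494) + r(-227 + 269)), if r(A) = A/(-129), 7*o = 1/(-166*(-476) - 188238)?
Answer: √(-351894776987432 + 7068301730*√4313785713292958)/32875822 ≈ 20.717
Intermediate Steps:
o = -1/764554 (o = 1/(7*(-166*(-476) - 188238)) = 1/(7*(79016 - 188238)) = (⅐)/(-109222) = (⅐)*(-1/109222) = -1/764554 ≈ -1.3080e-6)
r(A) = -A/129 (r(A) = A*(-1/129) = -A/129)
√(√(o + 184494) + r(-227 + 269)) = √(√(-1/764554 + 184494) - (-227 + 269)/129) = √(√(141055625675/764554) - 1/129*42) = √(5*√4313785713292958/764554 - 14/43) = √(-14/43 + 5*√4313785713292958/764554)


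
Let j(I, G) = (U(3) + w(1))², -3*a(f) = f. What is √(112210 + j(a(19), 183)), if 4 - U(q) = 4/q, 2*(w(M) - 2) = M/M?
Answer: √4040521/6 ≈ 335.02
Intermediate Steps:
w(M) = 5/2 (w(M) = 2 + (M/M)/2 = 2 + (½)*1 = 2 + ½ = 5/2)
a(f) = -f/3
U(q) = 4 - 4/q
j(I, G) = 961/36 (j(I, G) = ((4 - 4/3) + 5/2)² = (8/3 + 5/2)² = (31/6)² = 961/36)
√(112210 + j(a(19), 183)) = √(112210 + 961/36) = √(4040521/36) = √4040521/6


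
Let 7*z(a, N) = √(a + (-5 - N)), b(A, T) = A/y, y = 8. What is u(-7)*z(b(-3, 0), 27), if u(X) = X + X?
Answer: -I*√518/2 ≈ -11.38*I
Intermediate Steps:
u(X) = 2*X
b(A, T) = A/8
z(a, N) = √(-5 + a - N)/7 (z(a, N) = √(a + (-5 - N))/7 = √(-5 + a - N)/7)
u(-7)*z(b(-3, 0), 27) = (2*(-7))*(√(-5 + (⅛)*(-3) - 1*27)/7) = -2*√(-5 - 3/8 - 27) = -2*√(-259/8) = -2*I*√518/4 = -I*√518/2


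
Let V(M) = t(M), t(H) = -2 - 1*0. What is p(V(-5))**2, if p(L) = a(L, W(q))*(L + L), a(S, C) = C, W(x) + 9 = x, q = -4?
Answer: 2704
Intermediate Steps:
W(x) = -9 + x
t(H) = -2 (t(H) = -2 + 0 = -2)
V(M) = -2
p(L) = -26*L (p(L) = (-9 - 4)*(L + L) = -26*L)
p(V(-5))**2 = (-26*(-2))**2 = 52**2 = 2704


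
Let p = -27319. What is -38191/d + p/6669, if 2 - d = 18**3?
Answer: 95426009/38880270 ≈ 2.4544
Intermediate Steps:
d = -5830 (d = 2 - 1*18**3 = 2 - 1*5832 = 2 - 5832 = -5830)
-38191/d + p/6669 = -38191/(-5830) - 27319/6669 = -38191*(-1/5830) - 27319*1/6669 = 38191/5830 - 27319/6669 = 95426009/38880270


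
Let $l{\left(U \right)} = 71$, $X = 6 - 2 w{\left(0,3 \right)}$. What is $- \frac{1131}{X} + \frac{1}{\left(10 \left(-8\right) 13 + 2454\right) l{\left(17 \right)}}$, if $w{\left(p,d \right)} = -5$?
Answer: $- \frac{56772799}{803152} \approx -70.688$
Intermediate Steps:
$X = 16$ ($X = 6 - -10 = 6 + 10 = 16$)
$- \frac{1131}{X} + \frac{1}{\left(10 \left(-8\right) 13 + 2454\right) l{\left(17 \right)}} = - \frac{1131}{16} + \frac{1}{\left(10 \left(-8\right) 13 + 2454\right) 71} = \left(-1131\right) \frac{1}{16} + \frac{1}{\left(-80\right) 13 + 2454} \cdot \frac{1}{71} = - \frac{1131}{16} + \frac{1}{-1040 + 2454} \cdot \frac{1}{71} = - \frac{1131}{16} + \frac{1}{1414} \cdot \frac{1}{71} = - \frac{1131}{16} + \frac{1}{100394} = - \frac{56772799}{803152}$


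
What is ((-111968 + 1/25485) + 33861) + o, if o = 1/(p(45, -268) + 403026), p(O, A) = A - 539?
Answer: -266879934440767/3416850405 ≈ -78107.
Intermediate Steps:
p(O, A) = -539 + A
o = 1/402219 (o = 1/((-539 - 268) + 403026) = 1/(-807 + 403026) = 1/402219 ≈ 2.4862e-6)
((-111968 + 1/25485) + 33861) + o = ((-111968 + 1/25485) + 33861) + 1/402219 = (-2853504479/25485 + 33861) + 1/402219 = -1990556894/25485 + 1/402219 = -266879934440767/3416850405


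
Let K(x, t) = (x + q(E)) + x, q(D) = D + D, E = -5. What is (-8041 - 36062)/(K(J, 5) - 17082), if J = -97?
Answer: 14701/5762 ≈ 2.5514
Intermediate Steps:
q(D) = 2*D
K(x, t) = -10 + 2*x (K(x, t) = (x + 2*(-5)) + x = (x - 10) + x = (-10 + x) + x = -10 + 2*x)
(-8041 - 36062)/(K(J, 5) - 17082) = (-8041 - 36062)/((-10 + 2*(-97)) - 17082) = -44103/((-10 - 194) - 17082) = -44103/(-204 - 17082) = -44103/(-17286) = -44103*(-1/17286) = 14701/5762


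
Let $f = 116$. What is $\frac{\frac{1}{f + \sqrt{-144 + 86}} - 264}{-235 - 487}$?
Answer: $\frac{30755}{84113} + \frac{i \sqrt{58}}{9757108} \approx 0.36564 + 7.8054 \cdot 10^{-7} i$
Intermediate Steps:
$\frac{\frac{1}{f + \sqrt{-144 + 86}} - 264}{-235 - 487} = \frac{\frac{1}{116 + \sqrt{-144 + 86}} - 264}{-235 - 487} = \frac{\frac{1}{116 + \sqrt{-58}} - 264}{-722} = \left(\frac{1}{116 + i \sqrt{58}} - 264\right) \left(- \frac{1}{722}\right) = \left(-264 + \frac{1}{116 + i \sqrt{58}}\right) \left(- \frac{1}{722}\right) = \frac{132}{361} - \frac{1}{722 \left(116 + i \sqrt{58}\right)}$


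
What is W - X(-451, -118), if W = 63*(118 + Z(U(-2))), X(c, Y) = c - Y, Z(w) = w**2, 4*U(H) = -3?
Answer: 124839/16 ≈ 7802.4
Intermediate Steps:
U(H) = -3/4 (U(H) = (1/4)*(-3) = -3/4)
W = 119511/16 (W = 63*(118 + (-3/4)**2) = 63*(118 + 9/16) = 63*(1897/16) = 119511/16 ≈ 7469.4)
W - X(-451, -118) = 119511/16 - (-451 - 1*(-118)) = 119511/16 - (-451 + 118) = 119511/16 - 1*(-333) = 119511/16 + 333 = 124839/16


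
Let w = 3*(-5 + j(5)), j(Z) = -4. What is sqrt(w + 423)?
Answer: 6*sqrt(11) ≈ 19.900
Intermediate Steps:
w = -27 (w = 3*(-5 - 4) = 3*(-9) = -27)
sqrt(w + 423) = sqrt(-27 + 423) = sqrt(396) = 6*sqrt(11)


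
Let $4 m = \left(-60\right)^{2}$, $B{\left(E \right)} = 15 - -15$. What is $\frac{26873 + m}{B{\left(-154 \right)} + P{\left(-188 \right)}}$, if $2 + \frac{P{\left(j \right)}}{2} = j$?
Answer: $- \frac{27773}{350} \approx -79.351$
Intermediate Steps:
$P{\left(j \right)} = -4 + 2 j$
$B{\left(E \right)} = 30$ ($B{\left(E \right)} = 15 + 15 = 30$)
$m = 900$ ($m = \frac{\left(-60\right)^{2}}{4} = \frac{1}{4} \cdot 3600 = 900$)
$\frac{26873 + m}{B{\left(-154 \right)} + P{\left(-188 \right)}} = \frac{26873 + 900}{30 + \left(-4 + 2 \left(-188\right)\right)} = \frac{27773}{30 - 380} = \frac{27773}{-350} = 27773 \left(- \frac{1}{350}\right) = - \frac{27773}{350}$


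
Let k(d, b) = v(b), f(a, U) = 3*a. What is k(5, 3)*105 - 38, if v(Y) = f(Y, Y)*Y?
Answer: 2797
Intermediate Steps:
v(Y) = 3*Y**2 (v(Y) = (3*Y)*Y = 3*Y**2)
k(d, b) = 3*b**2
k(5, 3)*105 - 38 = (3*3**2)*105 - 38 = (3*9)*105 - 38 = 27*105 - 38 = 2835 - 38 = 2797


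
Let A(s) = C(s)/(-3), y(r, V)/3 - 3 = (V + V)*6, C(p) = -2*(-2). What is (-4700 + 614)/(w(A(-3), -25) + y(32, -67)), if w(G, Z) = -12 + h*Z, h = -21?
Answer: 227/105 ≈ 2.1619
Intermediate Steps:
C(p) = 4
y(r, V) = 9 + 36*V (y(r, V) = 9 + 3*((V + V)*6) = 9 + 3*((2*V)*6) = 9 + 3*(12*V) = 9 + 36*V)
A(s) = -4/3 (A(s) = 4/(-3) = 4*(-⅓) = -4/3)
w(G, Z) = -12 - 21*Z
(-4700 + 614)/(w(A(-3), -25) + y(32, -67)) = (-4700 + 614)/((-12 - 21*(-25)) + (9 + 36*(-67))) = -4086/((-12 + 525) + (9 - 2412)) = -4086/(513 - 2403) = -4086/(-1890) = -4086*(-1/1890) = 227/105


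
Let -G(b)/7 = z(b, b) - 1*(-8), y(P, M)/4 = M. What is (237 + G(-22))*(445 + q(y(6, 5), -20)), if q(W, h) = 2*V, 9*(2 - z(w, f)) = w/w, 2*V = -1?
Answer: 223480/3 ≈ 74493.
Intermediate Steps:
y(P, M) = 4*M
V = -½ (V = (½)*(-1) = -½ ≈ -0.50000)
z(w, f) = 17/9 (z(w, f) = 2 - w/(9*w) = 2 - ⅑*1 = 2 - ⅑ = 17/9)
q(W, h) = -1 (q(W, h) = 2*(-½) = -1)
G(b) = -623/9 (G(b) = -7*(17/9 - 1*(-8)) = -7*(17/9 + 8) = -7*89/9 = -623/9)
(237 + G(-22))*(445 + q(y(6, 5), -20)) = (237 - 623/9)*(445 - 1) = (1510/9)*444 = 223480/3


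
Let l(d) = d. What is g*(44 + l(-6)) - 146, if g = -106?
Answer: -4174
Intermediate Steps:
g*(44 + l(-6)) - 146 = -106*(44 - 6) - 146 = -106*38 - 146 = -4028 - 146 = -4174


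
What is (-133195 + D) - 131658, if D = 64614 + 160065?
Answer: -40174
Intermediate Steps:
D = 224679
(-133195 + D) - 131658 = (-133195 + 224679) - 131658 = 91484 - 131658 = -40174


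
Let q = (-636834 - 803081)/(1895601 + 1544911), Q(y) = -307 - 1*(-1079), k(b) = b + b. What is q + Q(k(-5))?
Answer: 2654635349/3440512 ≈ 771.58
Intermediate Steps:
k(b) = 2*b
Q(y) = 772 (Q(y) = -307 + 1079 = 772)
q = -1439915/3440512 ≈ -0.41852
q + Q(k(-5)) = -1439915/3440512 + 772 = 2654635349/3440512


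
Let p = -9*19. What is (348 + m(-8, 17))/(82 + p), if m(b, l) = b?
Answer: -340/89 ≈ -3.8202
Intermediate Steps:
p = -171
(348 + m(-8, 17))/(82 + p) = (348 - 8)/(82 - 171) = 340/(-89) = 340*(-1/89) = -340/89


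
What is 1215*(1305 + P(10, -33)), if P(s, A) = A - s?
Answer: 1533330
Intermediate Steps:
1215*(1305 + P(10, -33)) = 1215*(1305 + (-33 - 1*10)) = 1215*(1305 + (-33 - 10)) = 1215*(1305 - 43) = 1215*1262 = 1533330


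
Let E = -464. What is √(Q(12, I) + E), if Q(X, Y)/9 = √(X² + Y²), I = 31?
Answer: √(-464 + 9*√1105) ≈ 12.838*I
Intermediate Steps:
Q(X, Y) = 9*√(X² + Y²)
√(Q(12, I) + E) = √(9*√(12² + 31²) - 464) = √(9*√(144 + 961) - 464) = √(9*√1105 - 464) = √(-464 + 9*√1105)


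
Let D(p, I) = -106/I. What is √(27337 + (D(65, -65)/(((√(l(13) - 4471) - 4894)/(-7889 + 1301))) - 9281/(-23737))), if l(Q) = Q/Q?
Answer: 3*√3085810*√((11468921597402 - 2343277625*I*√4470)/(4894 - I*√4470))/1542905 ≈ 165.35 + 9.067e-5*I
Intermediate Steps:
l(Q) = 1
√(27337 + (D(65, -65)/(((√(l(13) - 4471) - 4894)/(-7889 + 1301))) - 9281/(-23737))) = √(27337 + ((-106/(-65))/(((√(1 - 4471) - 4894)/(-7889 + 1301))) - 9281/(-23737))) = √(27337 + ((-106*(-1/65))/(((√(-4470) - 4894)/(-6588))) - 9281*(-1/23737))) = √(27337 + (106/(65*(((I*√4470 - 4894)*(-1/6588)))) + 9281/23737)) = √(27337 + (106/(65*(((-4894 + I*√4470)*(-1/6588)))) + 9281/23737)) = √(27337 + (106/(65*(2447/3294 - I*√4470/6588)) + 9281/23737)) = √(27337 + (9281/23737 + 106/(65*(2447/3294 - I*√4470/6588)))) = √(648907650/23737 + 106/(65*(2447/3294 - I*√4470/6588)))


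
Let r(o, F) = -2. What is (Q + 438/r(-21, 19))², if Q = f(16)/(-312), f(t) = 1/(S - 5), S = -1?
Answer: 168072941089/3504384 ≈ 47961.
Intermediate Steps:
f(t) = -⅙ (f(t) = 1/(-1 - 5) = 1/(-6) = -⅙)
Q = 1/1872 (Q = -⅙/(-312) = -⅙*(-1/312) = 1/1872 ≈ 0.00053419)
(Q + 438/r(-21, 19))² = (1/1872 + 438/(-2))² = (1/1872 + 438*(-½))² = (1/1872 - 219)² = (-409967/1872)² = 168072941089/3504384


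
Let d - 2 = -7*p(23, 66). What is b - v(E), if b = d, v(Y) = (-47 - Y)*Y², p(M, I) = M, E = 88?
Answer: 1045281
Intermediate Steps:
d = -159 (d = 2 - 7*23 = 2 - 161 = -159)
v(Y) = Y²*(-47 - Y)
b = -159
b - v(E) = -159 - 88²*(-47 - 1*88) = -159 - 7744*(-47 - 88) = -159 - 7744*(-135) = -159 - 1*(-1045440) = -159 + 1045440 = 1045281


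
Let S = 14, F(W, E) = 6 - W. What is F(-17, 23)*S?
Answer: 322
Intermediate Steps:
F(-17, 23)*S = (6 - 1*(-17))*14 = (6 + 17)*14 = 23*14 = 322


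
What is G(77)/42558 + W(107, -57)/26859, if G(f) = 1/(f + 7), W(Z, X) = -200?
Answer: -34045121/4572261288 ≈ -0.0074460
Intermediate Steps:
G(f) = 1/(7 + f)
G(77)/42558 + W(107, -57)/26859 = 1/((7 + 77)*42558) - 200/26859 = (1/42558)/84 - 200*1/26859 = (1/84)*(1/42558) - 200/26859 = 1/3574872 - 200/26859 = -34045121/4572261288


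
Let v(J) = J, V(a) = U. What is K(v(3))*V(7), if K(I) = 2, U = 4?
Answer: 8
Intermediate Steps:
V(a) = 4
K(v(3))*V(7) = 2*4 = 8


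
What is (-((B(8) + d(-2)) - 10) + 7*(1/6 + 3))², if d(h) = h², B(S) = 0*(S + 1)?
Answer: 28561/36 ≈ 793.36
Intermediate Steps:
B(S) = 0 (B(S) = 0*(1 + S) = 0)
(-((B(8) + d(-2)) - 10) + 7*(1/6 + 3))² = (-((0 + (-2)²) - 10) + 7*(1/6 + 3))² = (-((0 + 4) - 10) + 7*(⅙ + 3))² = (-(4 - 10) + 7*(19/6))² = (-1*(-6) + 133/6)² = (6 + 133/6)² = (169/6)² = 28561/36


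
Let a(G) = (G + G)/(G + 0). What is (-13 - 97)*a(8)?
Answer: -220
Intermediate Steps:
a(G) = 2 (a(G) = (2*G)/G = 2)
(-13 - 97)*a(8) = (-13 - 97)*2 = -110*2 = -220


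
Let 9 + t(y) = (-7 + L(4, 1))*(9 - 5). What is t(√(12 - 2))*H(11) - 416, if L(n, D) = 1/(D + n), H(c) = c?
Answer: -4071/5 ≈ -814.20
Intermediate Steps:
t(y) = -181/5 (t(y) = -9 + (-7 + 1/(1 + 4))*(9 - 5) = -9 + (-7 + 1/5)*4 = -9 + (-7 + ⅕)*4 = -9 - 34/5*4 = -9 - 136/5 = -181/5)
t(√(12 - 2))*H(11) - 416 = -181/5*11 - 416 = -1991/5 - 416 = -4071/5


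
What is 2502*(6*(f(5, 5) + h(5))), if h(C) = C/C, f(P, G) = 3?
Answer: 60048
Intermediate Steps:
h(C) = 1
2502*(6*(f(5, 5) + h(5))) = 2502*(6*(3 + 1)) = 2502*(6*4) = 2502*24 = 60048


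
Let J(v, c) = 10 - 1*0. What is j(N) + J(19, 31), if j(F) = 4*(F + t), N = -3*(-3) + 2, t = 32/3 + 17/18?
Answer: 904/9 ≈ 100.44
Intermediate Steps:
t = 209/18 (t = 32*(1/3) + 17*(1/18) = 32/3 + 17/18 = 209/18 ≈ 11.611)
N = 11 (N = 9 + 2 = 11)
j(F) = 418/9 + 4*F (j(F) = 4*(F + 209/18) = 4*(209/18 + F) = 418/9 + 4*F)
J(v, c) = 10 (J(v, c) = 10 + 0 = 10)
j(N) + J(19, 31) = (418/9 + 4*11) + 10 = (418/9 + 44) + 10 = 814/9 + 10 = 904/9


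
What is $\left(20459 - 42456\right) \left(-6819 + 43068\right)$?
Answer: $-797369253$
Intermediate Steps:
$\left(20459 - 42456\right) \left(-6819 + 43068\right) = \left(-21997\right) 36249 = -797369253$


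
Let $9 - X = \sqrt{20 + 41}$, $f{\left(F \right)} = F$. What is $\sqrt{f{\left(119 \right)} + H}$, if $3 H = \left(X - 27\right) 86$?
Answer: $\frac{\sqrt{-3573 - 258 \sqrt{61}}}{3} \approx 24.918 i$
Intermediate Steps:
$X = 9 - \sqrt{61}$ ($X = 9 - \sqrt{20 + 41} = 9 - \sqrt{61} \approx 1.1898$)
$H = -516 - \frac{86 \sqrt{61}}{3}$ ($H = \frac{\left(\left(9 - \sqrt{61}\right) - 27\right) 86}{3} = \frac{\left(-18 - \sqrt{61}\right) 86}{3} = \frac{-1548 - 86 \sqrt{61}}{3} = -516 - \frac{86 \sqrt{61}}{3} \approx -739.89$)
$\sqrt{f{\left(119 \right)} + H} = \sqrt{119 - \left(516 + \frac{86 \sqrt{61}}{3}\right)} = \sqrt{-397 - \frac{86 \sqrt{61}}{3}}$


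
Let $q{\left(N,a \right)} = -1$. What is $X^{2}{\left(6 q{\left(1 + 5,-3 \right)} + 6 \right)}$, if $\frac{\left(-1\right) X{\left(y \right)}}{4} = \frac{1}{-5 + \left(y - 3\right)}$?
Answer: $\frac{1}{4} \approx 0.25$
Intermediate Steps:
$X{\left(y \right)} = - \frac{4}{-8 + y}$ ($X{\left(y \right)} = - \frac{4}{-5 + \left(y - 3\right)} = - \frac{4}{-5 + \left(-3 + y\right)} = - \frac{4}{-8 + y}$)
$X^{2}{\left(6 q{\left(1 + 5,-3 \right)} + 6 \right)} = \left(- \frac{4}{-8 + \left(6 \left(-1\right) + 6\right)}\right)^{2} = \left(- \frac{4}{-8 + \left(-6 + 6\right)}\right)^{2} = \left(- \frac{4}{-8 + 0}\right)^{2} = \left(- \frac{4}{-8}\right)^{2} = \left(\left(-4\right) \left(- \frac{1}{8}\right)\right)^{2} = \left(\frac{1}{2}\right)^{2} = \frac{1}{4}$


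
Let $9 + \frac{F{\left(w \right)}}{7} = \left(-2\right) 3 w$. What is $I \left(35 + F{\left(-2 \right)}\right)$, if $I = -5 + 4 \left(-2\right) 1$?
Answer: $-728$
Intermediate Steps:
$F{\left(w \right)} = -63 - 42 w$ ($F{\left(w \right)} = -63 + 7 \left(-2\right) 3 w = -63 + 7 \left(- 6 w\right) = -63 - 42 w$)
$I = -13$ ($I = -5 - 8 = -13$)
$I \left(35 + F{\left(-2 \right)}\right) = - 13 \left(35 - -21\right) = - 13 \left(35 + \left(-63 + 84\right)\right) = - 13 \left(35 + 21\right) = \left(-13\right) 56 = -728$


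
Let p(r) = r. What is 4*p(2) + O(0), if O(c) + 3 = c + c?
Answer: 5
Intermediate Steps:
O(c) = -3 + 2*c (O(c) = -3 + (c + c) = -3 + 2*c)
4*p(2) + O(0) = 4*2 + (-3 + 2*0) = 8 + (-3 + 0) = 8 - 3 = 5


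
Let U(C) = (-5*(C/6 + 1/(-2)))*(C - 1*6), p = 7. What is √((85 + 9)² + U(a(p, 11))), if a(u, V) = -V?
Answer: √77739/3 ≈ 92.939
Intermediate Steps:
U(C) = (-6 + C)*(5/2 - 5*C/6) (U(C) = (-5*(C*(⅙) + 1*(-½)))*(C - 6) = (-5*(C/6 - ½))*(-6 + C) = (-5*(-½ + C/6))*(-6 + C) = (5/2 - 5*C/6)*(-6 + C) = (-6 + C)*(5/2 - 5*C/6))
√((85 + 9)² + U(a(p, 11))) = √((85 + 9)² + (-15 - 5*(-1*11)²/6 + 15*(-1*11)/2)) = √(94² + (-15 - ⅚*(-11)² + (15/2)*(-11))) = √(8836 + (-15 - ⅚*121 - 165/2)) = √(8836 + (-15 - 605/6 - 165/2)) = √(8836 - 595/3) = √(25913/3) = √77739/3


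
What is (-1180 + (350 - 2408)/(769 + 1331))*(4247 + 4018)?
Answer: -97607997/10 ≈ -9.7608e+6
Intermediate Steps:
(-1180 + (350 - 2408)/(769 + 1331))*(4247 + 4018) = (-1180 - 2058/2100)*8265 = (-1180 - 2058*1/2100)*8265 = (-1180 - 49/50)*8265 = -59049/50*8265 = -97607997/10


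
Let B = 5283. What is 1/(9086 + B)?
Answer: 1/14369 ≈ 6.9594e-5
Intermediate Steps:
1/(9086 + B) = 1/(9086 + 5283) = 1/14369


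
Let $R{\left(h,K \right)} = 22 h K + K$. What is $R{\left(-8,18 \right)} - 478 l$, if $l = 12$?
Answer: $-8886$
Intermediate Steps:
$R{\left(h,K \right)} = K + 22 K h$ ($R{\left(h,K \right)} = 22 K h + K = K + 22 K h$)
$R{\left(-8,18 \right)} - 478 l = 18 \left(1 + 22 \left(-8\right)\right) - 5736 = 18 \left(1 - 176\right) - 5736 = 18 \left(-175\right) - 5736 = -3150 - 5736 = -8886$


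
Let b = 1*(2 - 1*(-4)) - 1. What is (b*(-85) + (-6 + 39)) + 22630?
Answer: 22238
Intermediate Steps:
b = 5 (b = 1*(2 + 4) - 1 = 1*6 - 1 = 6 - 1 = 5)
(b*(-85) + (-6 + 39)) + 22630 = (5*(-85) + (-6 + 39)) + 22630 = (-425 + 33) + 22630 = -392 + 22630 = 22238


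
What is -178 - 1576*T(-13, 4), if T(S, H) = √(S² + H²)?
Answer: -178 - 1576*√185 ≈ -21614.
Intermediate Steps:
T(S, H) = √(H² + S²)
-178 - 1576*T(-13, 4) = -178 - 1576*√(4² + (-13)²) = -178 - 1576*√(16 + 169) = -178 - 1576*√185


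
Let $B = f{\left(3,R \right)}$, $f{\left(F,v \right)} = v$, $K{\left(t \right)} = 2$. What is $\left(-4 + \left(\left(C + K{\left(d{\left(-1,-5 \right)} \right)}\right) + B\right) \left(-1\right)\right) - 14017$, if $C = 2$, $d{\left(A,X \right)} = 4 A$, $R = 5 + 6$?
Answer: $-14036$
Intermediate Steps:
$R = 11$
$B = 11$
$\left(-4 + \left(\left(C + K{\left(d{\left(-1,-5 \right)} \right)}\right) + B\right) \left(-1\right)\right) - 14017 = \left(-4 + \left(\left(2 + 2\right) + 11\right) \left(-1\right)\right) - 14017 = \left(-4 + \left(4 + 11\right) \left(-1\right)\right) - 14017 = \left(-4 + 15 \left(-1\right)\right) - 14017 = \left(-4 - 15\right) - 14017 = -19 - 14017 = -14036$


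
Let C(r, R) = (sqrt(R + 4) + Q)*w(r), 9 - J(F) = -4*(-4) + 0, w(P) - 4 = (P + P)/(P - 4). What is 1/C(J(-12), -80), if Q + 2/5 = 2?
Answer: 55/14239 - 275*I*sqrt(19)/56956 ≈ 0.0038626 - 0.021046*I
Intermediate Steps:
Q = 8/5 (Q = -2/5 + 2 = 8/5 ≈ 1.6000)
w(P) = 4 + 2*P/(-4 + P) (w(P) = 4 + (P + P)/(P - 4) = 4 + (2*P)/(-4 + P) = 4 + 2*P/(-4 + P))
J(F) = -7 (J(F) = 9 - (-4*(-4) + 0) = 9 - (16 + 0) = 9 - 1*16 = 9 - 16 = -7)
C(r, R) = 2*(-8 + 3*r)*(8/5 + sqrt(4 + R))/(-4 + r) (C(r, R) = (sqrt(R + 4) + 8/5)*(2*(-8 + 3*r)/(-4 + r)) = (sqrt(4 + R) + 8/5)*(2*(-8 + 3*r)/(-4 + r)) = (8/5 + sqrt(4 + R))*(2*(-8 + 3*r)/(-4 + r)) = 2*(-8 + 3*r)*(8/5 + sqrt(4 + R))/(-4 + r))
1/C(J(-12), -80) = 1/(2*(-8 + 3*(-7))*(8 + 5*sqrt(4 - 80))/(5*(-4 - 7))) = 1/((2/5)*(-8 - 21)*(8 + 5*sqrt(-76))/(-11)) = 1/((2/5)*(-1/11)*(-29)*(8 + 5*(2*I*sqrt(19)))) = 1/((2/5)*(-1/11)*(-29)*(8 + 10*I*sqrt(19))) = 1/(464/55 + 116*I*sqrt(19)/11)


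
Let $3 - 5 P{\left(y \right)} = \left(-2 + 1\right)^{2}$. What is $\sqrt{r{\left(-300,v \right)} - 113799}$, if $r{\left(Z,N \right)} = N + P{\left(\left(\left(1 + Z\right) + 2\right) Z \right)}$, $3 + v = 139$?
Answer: $\frac{i \sqrt{2841565}}{5} \approx 337.14 i$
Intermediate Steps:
$v = 136$ ($v = -3 + 139 = 136$)
$P{\left(y \right)} = \frac{2}{5}$ ($P{\left(y \right)} = \frac{3}{5} - \frac{\left(-2 + 1\right)^{2}}{5} = \frac{3}{5} - \frac{\left(-1\right)^{2}}{5} = \frac{3}{5} - \frac{1}{5} = \frac{2}{5}$)
$r{\left(Z,N \right)} = \frac{2}{5} + N$ ($r{\left(Z,N \right)} = N + \frac{2}{5} = \frac{2}{5} + N$)
$\sqrt{r{\left(-300,v \right)} - 113799} = \sqrt{\left(\frac{2}{5} + 136\right) - 113799} = \sqrt{\frac{682}{5} - 113799} = \sqrt{- \frac{568313}{5}} = \frac{i \sqrt{2841565}}{5}$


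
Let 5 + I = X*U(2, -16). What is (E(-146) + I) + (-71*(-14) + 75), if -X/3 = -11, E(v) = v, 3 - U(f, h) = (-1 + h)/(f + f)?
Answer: 4629/4 ≈ 1157.3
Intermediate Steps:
U(f, h) = 3 - (-1 + h)/(2*f) (U(f, h) = 3 - (-1 + h)/(f + f) = 3 - (-1 + h)/(2*f))
X = 33 (X = -3*(-11) = 33)
I = 937/4 (I = -5 + 33*((½)*(1 - 1*(-16) + 6*2)/2) = -5 + 33*((½)*(½)*(1 + 16 + 12)) = -5 + 33*((½)*(½)*29) = -5 + 33*(29/4) = -5 + 957/4 = 937/4 ≈ 234.25)
(E(-146) + I) + (-71*(-14) + 75) = (-146 + 937/4) + (-71*(-14) + 75) = 353/4 + (994 + 75) = 353/4 + 1069 = 4629/4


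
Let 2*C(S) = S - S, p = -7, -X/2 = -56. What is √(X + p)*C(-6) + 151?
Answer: 151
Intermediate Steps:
X = 112 (X = -2*(-56) = 112)
C(S) = 0 (C(S) = (S - S)/2 = (½)*0 = 0)
√(X + p)*C(-6) + 151 = √(112 - 7)*0 + 151 = √105*0 + 151 = 0 + 151 = 151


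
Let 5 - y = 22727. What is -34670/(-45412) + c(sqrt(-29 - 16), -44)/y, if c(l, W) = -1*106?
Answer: 198146353/257962866 ≈ 0.76812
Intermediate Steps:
y = -22722 (y = 5 - 1*22727 = 5 - 22727 = -22722)
c(l, W) = -106
-34670/(-45412) + c(sqrt(-29 - 16), -44)/y = -34670/(-45412) - 106/(-22722) = -34670*(-1/45412) - 106*(-1/22722) = 17335/22706 + 53/11361 = 198146353/257962866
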